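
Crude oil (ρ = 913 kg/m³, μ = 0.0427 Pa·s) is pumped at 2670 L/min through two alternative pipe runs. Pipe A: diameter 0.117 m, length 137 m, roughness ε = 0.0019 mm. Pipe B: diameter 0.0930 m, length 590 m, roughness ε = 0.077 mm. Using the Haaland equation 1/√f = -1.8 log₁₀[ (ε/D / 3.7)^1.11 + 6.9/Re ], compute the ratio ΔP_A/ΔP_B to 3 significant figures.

ΔP_A/ΔP_B ≈ 0.0752

Pipe A: V = Q/A = 0.0445/0.01075 = 4.139 m/s; Re = 1.035e+04; ε/D = 1.62e-05; Haaland → f = 0.03061; ΔP_A = f(L/D)(ρV²/2) = 2.803e+05 Pa.
Pipe B: V = Q/A = 0.0445/0.006793 = 6.551 m/s; Re = 1.303e+04; ε/D = 0.000828; Haaland → f = 0.02998; ΔP_B = f(L/D)(ρV²/2) = 3.726e+06 Pa.
ΔP_A/ΔP_B = 2.803e+05/3.726e+06 = 0.0752.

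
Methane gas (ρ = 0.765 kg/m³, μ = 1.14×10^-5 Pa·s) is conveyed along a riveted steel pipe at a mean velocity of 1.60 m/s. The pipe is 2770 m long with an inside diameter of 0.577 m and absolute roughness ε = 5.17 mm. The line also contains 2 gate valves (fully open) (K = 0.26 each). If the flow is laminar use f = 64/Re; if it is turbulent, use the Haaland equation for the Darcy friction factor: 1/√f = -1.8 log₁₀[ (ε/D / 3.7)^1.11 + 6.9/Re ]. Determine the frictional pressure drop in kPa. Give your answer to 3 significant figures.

Reynolds number Re = ρVD/μ = 0.765 · 1.6 · 0.577 / 1.14e-05 = 6.195e+04.
Re > 4000 → turbulent. Relative roughness ε/D = 0.00517/0.577 = 0.00896. Haaland: 1/√f = -1.8 log₁₀[(0.00896/3.7)^1.11 + 6.9/6.195e+04] = -1.8 log₁₀[0.00125 + 0.000111] = 5.16, so f = 0.03756.
Total minor-loss coefficient ΣK = 2·0.26 = 0.52.
ΔP = [f·L/D + ΣK]·(ρV²/2) = [0.03756·2770/0.577 + 0.52]·(0.765·1.6²/2) = [180.3 + 0.52]·0.9792 = 177.1 Pa.
ΔP = 177.1 Pa = 0.177 kPa.

ΔP ≈ 0.177 kPa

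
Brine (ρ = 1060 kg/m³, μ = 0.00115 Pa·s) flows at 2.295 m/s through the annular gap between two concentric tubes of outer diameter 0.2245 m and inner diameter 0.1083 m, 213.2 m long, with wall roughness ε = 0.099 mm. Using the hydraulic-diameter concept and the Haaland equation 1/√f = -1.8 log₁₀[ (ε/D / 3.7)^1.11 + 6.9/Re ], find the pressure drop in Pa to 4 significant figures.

ΔP ≈ 102800 Pa

Hydraulic diameter D_h = 4A/P = D_o - D_i = 0.2245 - 0.1083 = 0.1162 m.
Re = ρVD_h/μ = 1060·2.295·0.1162/0.00115 = 2.458e+05.
ε/D_h = 9.9e-05/0.1162 = 0.000852; Haaland gives 1/√f = -1.8 log₁₀[9.16e-05+2.81e-05] = 7.059, so f = 0.02007.
ΔP = f(L/D_h)(ρV²/2) = 0.02007·213.2/0.1162·2792 = 1.028e+05 Pa.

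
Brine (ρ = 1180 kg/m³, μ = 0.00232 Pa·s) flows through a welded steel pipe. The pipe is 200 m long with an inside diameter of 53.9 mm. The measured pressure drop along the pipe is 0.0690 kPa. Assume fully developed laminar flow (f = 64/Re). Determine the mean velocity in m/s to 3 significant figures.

V ≈ 0.0135 m/s

For laminar flow, f = 64/Re with Re = ρVD/μ, so Darcy-Weisbach reduces to ΔP = 32μLV/D². Solving for V: V = ΔP·D²/(32μL) = 69·(0.0539)²/(32·0.00232·200) = 0.0135 m/s.
Check: Re = ρVD/μ = 1180·0.0135·0.0539/0.00232 = 370.1 < 2300, so the laminar assumption holds.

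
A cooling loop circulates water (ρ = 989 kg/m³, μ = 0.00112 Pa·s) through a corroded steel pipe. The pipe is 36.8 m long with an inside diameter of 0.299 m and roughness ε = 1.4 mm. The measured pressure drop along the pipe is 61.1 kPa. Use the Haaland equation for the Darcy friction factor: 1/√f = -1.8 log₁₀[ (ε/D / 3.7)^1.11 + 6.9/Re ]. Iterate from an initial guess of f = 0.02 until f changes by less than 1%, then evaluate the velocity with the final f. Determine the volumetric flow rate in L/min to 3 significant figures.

Rearranging Darcy-Weisbach: V = √(2·ΔP·D/(f·L·ρ)). With ε/D = 0.0014/0.299 = 0.00468, iterate starting from f = 0.02:
  f = 0.02 → V = √(2·6.11e+04·0.299/(0.02·36.8·989)) = 7.085 m/s; Re = ρVD/μ = 1.871e+06; f → 0.02988
  f = 0.02988 → V = 5.796 m/s; Re = 1.53e+06; f → 0.02989
Converged (Δf/f < 1%). With the final f = 0.02989: V = √(2·6.11e+04·0.299/(0.02989·36.8·989)) = 5.795 m/s.
Q = V·A = 5.795·(π/4·0.299²) = 0.4069 m³/s = 24400 L/min.

Q ≈ 24400 L/min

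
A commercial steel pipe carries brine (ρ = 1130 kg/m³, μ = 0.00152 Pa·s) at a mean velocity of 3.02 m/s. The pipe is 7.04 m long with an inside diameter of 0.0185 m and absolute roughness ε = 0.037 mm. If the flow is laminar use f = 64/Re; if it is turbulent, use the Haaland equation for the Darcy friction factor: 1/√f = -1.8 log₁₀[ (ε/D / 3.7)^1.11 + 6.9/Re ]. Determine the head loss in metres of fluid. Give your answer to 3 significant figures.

h_f ≈ 4.74 m

Reynolds number Re = ρVD/μ = 1130 · 3.02 · 0.0185 / 0.00152 = 4.153e+04.
Re > 4000 → turbulent. Relative roughness ε/D = 3.7e-05/0.0185 = 0.002. Haaland: 1/√f = -1.8 log₁₀[(0.002/3.7)^1.11 + 6.9/4.153e+04] = -1.8 log₁₀[0.000236 + 0.000166] = 6.112, so f = 0.02677.
Darcy-Weisbach: ΔP = f(L/D)(ρV²/2) = 0.02677·(7.04/0.0185)·(1130·3.02²/2) = 0.02677·380.5·5153 = 5.25e+04 Pa.
Head loss h_f = ΔP/(ρg) = 5.25e+04/(1130·9.81) = 4.74 m.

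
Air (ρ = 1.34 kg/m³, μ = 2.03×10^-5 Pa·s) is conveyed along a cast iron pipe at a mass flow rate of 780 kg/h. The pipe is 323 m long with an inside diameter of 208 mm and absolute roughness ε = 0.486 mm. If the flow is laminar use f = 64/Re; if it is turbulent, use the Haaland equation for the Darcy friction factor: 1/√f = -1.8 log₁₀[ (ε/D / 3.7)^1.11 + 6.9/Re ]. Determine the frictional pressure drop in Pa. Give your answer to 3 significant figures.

ΔP ≈ 624 Pa

ṁ = 780 kg/h = 780/3600 = 0.2167 kg/s.
A = πD²/4 = π(0.208)²/4 = 0.03398 m²; mean velocity V = ṁ/(ρA) = 0.2167/(1.34 · 0.03398) = 4.759 m/s.
Reynolds number Re = ρVD/μ = 1.34 · 4.759 · 0.208 / 2.03e-05 = 6.533e+04.
Re > 4000 → turbulent. Relative roughness ε/D = 0.000486/0.208 = 0.00234. Haaland: 1/√f = -1.8 log₁₀[(0.00234/3.7)^1.11 + 6.9/6.533e+04] = -1.8 log₁₀[0.000281 + 0.000106] = 6.143, so f = 0.0265.
Darcy-Weisbach: ΔP = f(L/D)(ρV²/2) = 0.0265·(323/0.208)·(1.34·4.759²/2) = 0.0265·1553·15.17 = 624.2 Pa.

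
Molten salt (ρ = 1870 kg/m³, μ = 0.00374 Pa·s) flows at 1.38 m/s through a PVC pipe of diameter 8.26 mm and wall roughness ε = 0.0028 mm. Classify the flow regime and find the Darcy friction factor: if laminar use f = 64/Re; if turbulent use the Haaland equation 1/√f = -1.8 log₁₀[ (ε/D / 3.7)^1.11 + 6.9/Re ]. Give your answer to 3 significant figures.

Re = ρVD/μ = 1870·1.38·0.00826/0.00374 = 5699.
Re > 4000 → turbulent. ε/D = 2.8e-06/0.00826 = 0.000339; Haaland: 1/√f = -1.8 log₁₀[3.29e-05 + 0.00121] = 5.23, so f = 0.03657.

f ≈ 0.0366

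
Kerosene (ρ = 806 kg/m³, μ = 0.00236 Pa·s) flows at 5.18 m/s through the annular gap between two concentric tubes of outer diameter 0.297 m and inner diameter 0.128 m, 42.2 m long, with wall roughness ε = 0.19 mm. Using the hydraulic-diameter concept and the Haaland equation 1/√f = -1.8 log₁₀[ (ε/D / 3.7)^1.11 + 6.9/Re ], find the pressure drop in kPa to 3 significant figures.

ΔP ≈ 56.8 kPa

Hydraulic diameter D_h = 4A/P = D_o - D_i = 0.297 - 0.128 = 0.169 m.
Re = ρVD_h/μ = 806·5.18·0.169/0.00236 = 2.99e+05.
ε/D_h = 0.00019/0.169 = 0.00112; Haaland gives 1/√f = -1.8 log₁₀[0.000125+2.31e-05] = 6.895, so f = 0.02104.
ΔP = f(L/D_h)(ρV²/2) = 0.02104·42.2/0.169·1.081e+04 = 5.68e+04 Pa.
ΔP = 56.8 kPa.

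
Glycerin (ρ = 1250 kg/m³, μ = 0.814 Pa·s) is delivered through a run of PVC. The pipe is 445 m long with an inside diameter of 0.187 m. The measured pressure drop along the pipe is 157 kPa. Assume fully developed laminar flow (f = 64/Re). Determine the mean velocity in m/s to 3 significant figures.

For laminar flow, f = 64/Re with Re = ρVD/μ, so Darcy-Weisbach reduces to ΔP = 32μLV/D². Solving for V: V = ΔP·D²/(32μL) = 1.57e+05·(0.187)²/(32·0.814·445) = 0.4736 m/s.
Check: Re = ρVD/μ = 1250·0.4736·0.187/0.814 = 136 < 2300, so the laminar assumption holds.

V ≈ 0.474 m/s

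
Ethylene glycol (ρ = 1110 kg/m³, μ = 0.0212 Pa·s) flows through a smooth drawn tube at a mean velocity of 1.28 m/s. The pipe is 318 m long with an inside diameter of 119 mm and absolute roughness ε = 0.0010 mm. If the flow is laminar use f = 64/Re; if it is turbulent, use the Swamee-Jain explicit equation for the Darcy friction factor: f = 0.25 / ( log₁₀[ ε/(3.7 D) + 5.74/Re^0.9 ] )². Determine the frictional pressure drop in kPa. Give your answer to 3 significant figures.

Reynolds number Re = ρVD/μ = 1110 · 1.28 · 0.119 / 0.0212 = 7975.
Re > 4000 → turbulent. Relative roughness ε/D = 1e-06/0.119 = 8.4e-06. Swamee-Jain: f = 0.25/(log₁₀[8.4e-06/3.7 + 5.74/7975^0.9])² = 0.25/(log₁₀[2.27e-06 + 0.00177])² = 0.25/(-2.752)² = 0.03301.
Darcy-Weisbach: ΔP = f(L/D)(ρV²/2) = 0.03301·(318/0.119)·(1110·1.28²/2) = 0.03301·2672·909.3 = 8.021e+04 Pa.
ΔP = 8.021e+04 Pa = 80.2 kPa.

ΔP ≈ 80.2 kPa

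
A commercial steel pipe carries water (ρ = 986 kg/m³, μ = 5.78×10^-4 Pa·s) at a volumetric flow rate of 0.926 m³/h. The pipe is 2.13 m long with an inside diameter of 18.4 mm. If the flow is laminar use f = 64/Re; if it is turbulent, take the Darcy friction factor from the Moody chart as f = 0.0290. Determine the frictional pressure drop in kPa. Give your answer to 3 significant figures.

Q = 0.926 m³/h = 0.926/3600 = 0.0002572 m³/s.
Cross-sectional area A = πD²/4 = π(0.0184)²/4 = 0.0002659 m²; mean velocity V = Q/A = 0.0002572/0.0002659 = 0.9673 m/s.
Reynolds number Re = ρVD/μ = 986 · 0.9673 · 0.0184 / 0.000578 = 3.036e+04.
Re > 4000 → turbulent; use the Moody-chart value f = 0.0290.
Darcy-Weisbach: ΔP = f(L/D)(ρV²/2) = 0.029·(2.13/0.0184)·(986·0.9673²/2) = 0.029·115.8·461.3 = 1549 Pa.
ΔP = 1549 Pa = 1.55 kPa.

ΔP ≈ 1.55 kPa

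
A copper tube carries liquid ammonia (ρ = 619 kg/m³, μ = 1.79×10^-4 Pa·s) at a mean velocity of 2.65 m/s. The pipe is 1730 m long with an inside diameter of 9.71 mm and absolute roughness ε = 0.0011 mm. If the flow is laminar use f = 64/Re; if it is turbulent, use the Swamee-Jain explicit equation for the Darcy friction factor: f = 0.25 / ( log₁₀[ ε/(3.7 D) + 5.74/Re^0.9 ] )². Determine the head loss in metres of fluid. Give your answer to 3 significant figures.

Reynolds number Re = ρVD/μ = 619 · 2.65 · 0.00971 / 0.000179 = 8.898e+04.
Re > 4000 → turbulent. Relative roughness ε/D = 1.1e-06/0.00971 = 0.000113. Swamee-Jain: f = 0.25/(log₁₀[0.000113/3.7 + 5.74/8.898e+04^0.9])² = 0.25/(log₁₀[3.06e-05 + 0.000202])² = 0.25/(-3.634)² = 0.01893.
Darcy-Weisbach: ΔP = f(L/D)(ρV²/2) = 0.01893·(1730/0.00971)·(619·2.65²/2) = 0.01893·1.782e+05·2173 = 7.331e+06 Pa.
Head loss h_f = ΔP/(ρg) = 7.331e+06/(619·9.81) = 1210 m.

h_f ≈ 1210 m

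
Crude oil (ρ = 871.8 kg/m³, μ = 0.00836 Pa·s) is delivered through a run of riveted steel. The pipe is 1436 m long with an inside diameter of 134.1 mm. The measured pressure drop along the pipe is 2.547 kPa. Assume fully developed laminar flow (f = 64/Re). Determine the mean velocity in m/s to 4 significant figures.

For laminar flow, f = 64/Re with Re = ρVD/μ, so Darcy-Weisbach reduces to ΔP = 32μLV/D². Solving for V: V = ΔP·D²/(32μL) = 2547·(0.1341)²/(32·0.00836·1436) = 0.1192 m/s.
Check: Re = ρVD/μ = 871.8·0.1192·0.1341/0.00836 = 1667 < 2300, so the laminar assumption holds.

V ≈ 0.1192 m/s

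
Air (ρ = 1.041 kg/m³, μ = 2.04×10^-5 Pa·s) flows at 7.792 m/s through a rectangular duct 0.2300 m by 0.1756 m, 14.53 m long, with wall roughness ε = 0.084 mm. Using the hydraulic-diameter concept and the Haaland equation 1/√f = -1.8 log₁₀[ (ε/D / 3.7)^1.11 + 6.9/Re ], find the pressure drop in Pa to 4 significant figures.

Hydraulic diameter D_h = 4A/P = 4·(0.23·0.1756)/(2·(0.23+0.1756)) = 0.1616/0.8112 = 0.1992 m.
Re = ρVD_h/μ = 1.041·7.792·0.1992/2.04e-05 = 7.919e+04.
ε/D_h = 8.4e-05/0.1992 = 0.000422; Haaland gives 1/√f = -1.8 log₁₀[4.2e-05+8.71e-05] = 7, so f = 0.02041.
ΔP = f(L/D_h)(ρV²/2) = 0.02041·14.53/0.1992·31.6 = 47.05 Pa.

ΔP ≈ 47.05 Pa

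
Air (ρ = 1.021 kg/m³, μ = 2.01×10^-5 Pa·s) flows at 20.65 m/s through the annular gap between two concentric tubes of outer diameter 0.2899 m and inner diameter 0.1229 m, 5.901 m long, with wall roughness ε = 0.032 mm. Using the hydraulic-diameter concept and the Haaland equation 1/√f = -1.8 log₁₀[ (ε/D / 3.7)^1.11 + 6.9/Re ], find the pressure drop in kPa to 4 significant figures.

ΔP ≈ 0.1317 kPa

Hydraulic diameter D_h = 4A/P = D_o - D_i = 0.2899 - 0.1229 = 0.167 m.
Re = ρVD_h/μ = 1.021·20.65·0.167/2.01e-05 = 1.752e+05.
ε/D_h = 3.2e-05/0.167 = 0.000192; Haaland gives 1/√f = -1.8 log₁₀[1.75e-05+3.94e-05] = 7.641, so f = 0.01713.
ΔP = f(L/D_h)(ρV²/2) = 0.01713·5.901/0.167·217.7 = 131.7 Pa.
ΔP = 0.1317 kPa.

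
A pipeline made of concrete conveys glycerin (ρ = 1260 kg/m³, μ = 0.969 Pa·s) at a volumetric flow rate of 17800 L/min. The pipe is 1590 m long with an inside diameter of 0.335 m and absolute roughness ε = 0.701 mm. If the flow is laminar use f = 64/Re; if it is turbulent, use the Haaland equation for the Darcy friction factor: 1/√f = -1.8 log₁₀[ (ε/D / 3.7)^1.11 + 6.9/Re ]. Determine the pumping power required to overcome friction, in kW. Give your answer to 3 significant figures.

P ≈ 439 kW

Q = 17800 L/min = 17800/60000 = 0.2967 m³/s.
Cross-sectional area A = πD²/4 = π(0.335)²/4 = 0.08814 m²; mean velocity V = Q/A = 0.2967/0.08814 = 3.366 m/s.
Reynolds number Re = ρVD/μ = 1260 · 3.366 · 0.335 / 0.969 = 1466.
Re < 2300 → laminar flow, so f = 64/Re = 64/1466 = 0.04365 (the turbulent correlation is not needed).
Darcy-Weisbach: ΔP = f(L/D)(ρV²/2) = 0.04365·(1590/0.335)·(1260·3.366²/2) = 0.04365·4746·7137 = 1.479e+06 Pa.
Pumping power P = QΔP = 0.2967·1.479e+06 = 438700 W = 439 kW.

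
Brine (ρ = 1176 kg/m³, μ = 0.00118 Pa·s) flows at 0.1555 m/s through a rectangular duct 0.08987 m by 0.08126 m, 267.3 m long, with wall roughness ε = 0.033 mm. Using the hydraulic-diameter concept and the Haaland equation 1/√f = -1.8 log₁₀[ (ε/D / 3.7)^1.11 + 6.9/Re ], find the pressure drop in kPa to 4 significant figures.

ΔP ≈ 1.300 kPa

Hydraulic diameter D_h = 4A/P = 4·(0.08987·0.08126)/(2·(0.08987+0.08126)) = 0.02921/0.3423 = 0.08535 m.
Re = ρVD_h/μ = 1176·0.1555·0.08535/0.00118 = 1.323e+04.
ε/D_h = 3.3e-05/0.08535 = 0.000387; Haaland gives 1/√f = -1.8 log₁₀[3.81e-05+0.000522] = 5.854, so f = 0.02919.
ΔP = f(L/D_h)(ρV²/2) = 0.02919·267.3/0.08535·14.22 = 1300 Pa.
ΔP = 1.300 kPa.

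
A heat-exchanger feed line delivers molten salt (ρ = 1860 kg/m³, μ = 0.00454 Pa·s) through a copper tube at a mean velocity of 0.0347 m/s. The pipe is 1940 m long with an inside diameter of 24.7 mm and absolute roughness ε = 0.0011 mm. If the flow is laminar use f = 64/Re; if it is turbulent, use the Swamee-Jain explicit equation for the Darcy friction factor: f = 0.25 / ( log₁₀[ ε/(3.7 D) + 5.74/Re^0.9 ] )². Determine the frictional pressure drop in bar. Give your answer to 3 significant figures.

Reynolds number Re = ρVD/μ = 1860 · 0.0347 · 0.0247 / 0.00454 = 351.1.
Re < 2300 → laminar flow, so f = 64/Re = 64/351.1 = 0.1823 (the turbulent correlation is not needed).
Darcy-Weisbach: ΔP = f(L/D)(ρV²/2) = 0.1823·(1940/0.0247)·(1860·0.0347²/2) = 0.1823·7.854e+04·1.12 = 1.603e+04 Pa.
ΔP = 1.603e+04 Pa = 0.160 bar.

ΔP ≈ 0.160 bar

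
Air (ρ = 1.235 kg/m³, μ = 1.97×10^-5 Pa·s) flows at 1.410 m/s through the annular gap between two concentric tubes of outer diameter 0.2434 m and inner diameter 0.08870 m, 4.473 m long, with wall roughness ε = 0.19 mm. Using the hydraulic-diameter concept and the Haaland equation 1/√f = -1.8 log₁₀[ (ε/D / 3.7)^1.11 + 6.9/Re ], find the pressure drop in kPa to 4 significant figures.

ΔP ≈ 0.001075 kPa

Hydraulic diameter D_h = 4A/P = D_o - D_i = 0.2434 - 0.0887 = 0.1547 m.
Re = ρVD_h/μ = 1.235·1.41·0.1547/1.97e-05 = 1.367e+04.
ε/D_h = 0.00019/0.1547 = 0.00123; Haaland gives 1/√f = -1.8 log₁₀[0.000138+0.000505] = 5.746, so f = 0.03028.
ΔP = f(L/D_h)(ρV²/2) = 0.03028·4.473/0.1547·1.228 = 1.075 Pa.
ΔP = 0.001075 kPa.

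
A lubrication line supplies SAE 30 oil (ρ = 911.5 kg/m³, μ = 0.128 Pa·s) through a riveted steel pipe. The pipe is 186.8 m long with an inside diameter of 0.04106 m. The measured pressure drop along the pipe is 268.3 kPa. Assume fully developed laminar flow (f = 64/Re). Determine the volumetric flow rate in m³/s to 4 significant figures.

For laminar flow, f = 64/Re with Re = ρVD/μ, so Darcy-Weisbach reduces to ΔP = 32μLV/D². Solving for V: V = ΔP·D²/(32μL) = 2.683e+05·(0.04106)²/(32·0.128·186.8) = 0.5912 m/s.
Check: Re = ρVD/μ = 911.5·0.5912·0.04106/0.128 = 172.9 < 2300, so the laminar assumption holds.
Q = V·A = 0.5912·(π/4·0.04106²) = 0.0007828 m³/s = 7.828×10^-4 m³/s.

Q ≈ 7.828×10^-4 m³/s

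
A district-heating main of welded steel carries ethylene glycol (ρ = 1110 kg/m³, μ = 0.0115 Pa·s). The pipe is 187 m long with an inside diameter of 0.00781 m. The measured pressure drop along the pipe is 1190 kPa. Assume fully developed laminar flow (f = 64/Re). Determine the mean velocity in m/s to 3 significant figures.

V ≈ 1.05 m/s

For laminar flow, f = 64/Re with Re = ρVD/μ, so Darcy-Weisbach reduces to ΔP = 32μLV/D². Solving for V: V = ΔP·D²/(32μL) = 1.19e+06·(0.00781)²/(32·0.0115·187) = 1.055 m/s.
Check: Re = ρVD/μ = 1110·1.055·0.00781/0.0115 = 795.1 < 2300, so the laminar assumption holds.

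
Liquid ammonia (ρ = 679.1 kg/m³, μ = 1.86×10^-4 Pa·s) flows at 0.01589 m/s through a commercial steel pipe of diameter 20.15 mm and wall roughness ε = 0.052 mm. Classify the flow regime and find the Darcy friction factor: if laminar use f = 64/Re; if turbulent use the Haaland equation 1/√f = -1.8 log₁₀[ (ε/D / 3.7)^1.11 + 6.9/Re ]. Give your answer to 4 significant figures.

f ≈ 0.05475

Re = ρVD/μ = 679.1·0.01589·0.02015/0.000186 = 1169.
Re < 2300 → laminar, so f = 64/Re = 0.05475 (roughness is irrelevant in laminar flow).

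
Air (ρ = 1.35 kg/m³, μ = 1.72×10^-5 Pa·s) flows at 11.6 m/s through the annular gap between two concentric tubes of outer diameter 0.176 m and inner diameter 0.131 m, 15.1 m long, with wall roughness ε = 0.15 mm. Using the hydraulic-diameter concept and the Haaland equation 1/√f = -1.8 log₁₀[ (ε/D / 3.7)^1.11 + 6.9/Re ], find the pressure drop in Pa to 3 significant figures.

Hydraulic diameter D_h = 4A/P = D_o - D_i = 0.176 - 0.131 = 0.045 m.
Re = ρVD_h/μ = 1.35·11.6·0.045/1.72e-05 = 4.097e+04.
ε/D_h = 0.00015/0.045 = 0.00333; Haaland gives 1/√f = -1.8 log₁₀[0.000417+0.000168] = 5.819, so f = 0.02953.
ΔP = f(L/D_h)(ρV²/2) = 0.02953·15.1/0.045·90.83 = 900.1 Pa.

ΔP ≈ 900 Pa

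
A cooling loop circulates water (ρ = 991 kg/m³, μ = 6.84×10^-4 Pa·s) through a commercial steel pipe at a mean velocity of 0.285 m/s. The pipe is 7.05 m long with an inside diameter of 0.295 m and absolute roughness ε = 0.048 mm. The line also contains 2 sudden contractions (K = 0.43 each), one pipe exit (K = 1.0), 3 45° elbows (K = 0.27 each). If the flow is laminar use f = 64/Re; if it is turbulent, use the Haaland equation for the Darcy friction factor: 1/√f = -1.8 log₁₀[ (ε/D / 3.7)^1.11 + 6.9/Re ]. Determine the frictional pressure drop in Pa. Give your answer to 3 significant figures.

ΔP ≈ 125 Pa

Reynolds number Re = ρVD/μ = 991 · 0.285 · 0.295 / 0.000684 = 1.218e+05.
Re > 4000 → turbulent. Relative roughness ε/D = 4.8e-05/0.295 = 0.000163. Haaland: 1/√f = -1.8 log₁₀[(0.000163/3.7)^1.11 + 6.9/1.218e+05] = -1.8 log₁₀[1.46e-05 + 5.66e-05] = 7.465, so f = 0.01794.
Total minor-loss coefficient ΣK = 2·0.43 + 1·1 + 3·0.27 = 2.67.
ΔP = [f·L/D + ΣK]·(ρV²/2) = [0.01794·7.05/0.295 + 2.67]·(991·0.285²/2) = [0.4288 + 2.67]·40.25 = 124.7 Pa.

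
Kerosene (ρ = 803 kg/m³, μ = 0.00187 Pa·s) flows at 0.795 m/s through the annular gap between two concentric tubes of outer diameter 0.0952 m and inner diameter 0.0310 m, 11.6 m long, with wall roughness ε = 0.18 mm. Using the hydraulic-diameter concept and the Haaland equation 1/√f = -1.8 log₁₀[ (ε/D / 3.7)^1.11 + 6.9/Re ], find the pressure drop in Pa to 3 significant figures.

ΔP ≈ 1400 Pa

Hydraulic diameter D_h = 4A/P = D_o - D_i = 0.0952 - 0.031 = 0.0642 m.
Re = ρVD_h/μ = 803·0.795·0.0642/0.00187 = 2.192e+04.
ε/D_h = 0.00018/0.0642 = 0.0028; Haaland gives 1/√f = -1.8 log₁₀[0.000344+0.000315] = 5.726, so f = 0.03049.
ΔP = f(L/D_h)(ρV²/2) = 0.03049·11.6/0.0642·253.8 = 1398 Pa.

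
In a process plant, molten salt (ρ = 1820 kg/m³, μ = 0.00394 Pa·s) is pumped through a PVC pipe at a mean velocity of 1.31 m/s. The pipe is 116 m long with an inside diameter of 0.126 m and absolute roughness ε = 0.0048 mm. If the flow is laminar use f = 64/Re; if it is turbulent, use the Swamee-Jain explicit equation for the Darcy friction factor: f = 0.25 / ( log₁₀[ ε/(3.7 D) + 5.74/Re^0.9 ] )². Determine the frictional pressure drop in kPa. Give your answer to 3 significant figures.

Reynolds number Re = ρVD/μ = 1820 · 1.31 · 0.126 / 0.00394 = 7.625e+04.
Re > 4000 → turbulent. Relative roughness ε/D = 4.8e-06/0.126 = 3.81e-05. Swamee-Jain: f = 0.25/(log₁₀[3.81e-05/3.7 + 5.74/7.625e+04^0.9])² = 0.25/(log₁₀[1.03e-05 + 0.000232])² = 0.25/(-3.616)² = 0.01912.
Darcy-Weisbach: ΔP = f(L/D)(ρV²/2) = 0.01912·(116/0.126)·(1820·1.31²/2) = 0.01912·920.6·1562 = 2.749e+04 Pa.
ΔP = 2.749e+04 Pa = 27.5 kPa.

ΔP ≈ 27.5 kPa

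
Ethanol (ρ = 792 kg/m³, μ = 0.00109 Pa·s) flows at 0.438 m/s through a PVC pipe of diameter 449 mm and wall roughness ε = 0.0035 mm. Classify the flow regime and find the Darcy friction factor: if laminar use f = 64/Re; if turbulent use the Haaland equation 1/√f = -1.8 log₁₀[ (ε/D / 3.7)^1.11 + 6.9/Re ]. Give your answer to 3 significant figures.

Re = ρVD/μ = 792·0.438·0.449/0.00109 = 1.429e+05.
Re > 4000 → turbulent. ε/D = 3.5e-06/0.449 = 7.8e-06; Haaland: 1/√f = -1.8 log₁₀[5e-07 + 4.83e-05] = 7.761, so f = 0.0166.

f ≈ 0.0166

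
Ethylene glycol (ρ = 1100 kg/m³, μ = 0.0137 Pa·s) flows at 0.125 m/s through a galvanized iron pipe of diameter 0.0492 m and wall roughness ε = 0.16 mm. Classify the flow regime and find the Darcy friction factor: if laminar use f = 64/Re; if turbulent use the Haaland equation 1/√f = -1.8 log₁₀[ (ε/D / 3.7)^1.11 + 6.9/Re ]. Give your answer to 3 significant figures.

Re = ρVD/μ = 1100·0.125·0.0492/0.0137 = 493.8.
Re < 2300 → laminar, so f = 64/Re = 0.1296 (roughness is irrelevant in laminar flow).

f ≈ 0.130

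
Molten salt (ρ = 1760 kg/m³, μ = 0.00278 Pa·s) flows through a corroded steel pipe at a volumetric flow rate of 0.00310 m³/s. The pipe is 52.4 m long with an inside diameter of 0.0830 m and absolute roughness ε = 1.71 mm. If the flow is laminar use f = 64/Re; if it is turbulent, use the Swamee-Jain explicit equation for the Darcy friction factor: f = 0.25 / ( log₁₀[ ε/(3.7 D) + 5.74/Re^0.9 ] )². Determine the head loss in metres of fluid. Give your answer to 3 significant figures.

Cross-sectional area A = πD²/4 = π(0.083)²/4 = 0.005411 m²; mean velocity V = Q/A = 0.0031/0.005411 = 0.5729 m/s.
Reynolds number Re = ρVD/μ = 1760 · 0.5729 · 0.083 / 0.00278 = 3.011e+04.
Re > 4000 → turbulent. Relative roughness ε/D = 0.00171/0.083 = 0.0206. Swamee-Jain: f = 0.25/(log₁₀[0.0206/3.7 + 5.74/3.011e+04^0.9])² = 0.25/(log₁₀[0.00557 + 0.000535])² = 0.25/(-2.214)² = 0.05098.
Darcy-Weisbach: ΔP = f(L/D)(ρV²/2) = 0.05098·(52.4/0.083)·(1760·0.5729²/2) = 0.05098·631.3·288.9 = 9298 Pa.
Head loss h_f = ΔP/(ρg) = 9298/(1760·9.81) = 0.539 m.

h_f ≈ 0.539 m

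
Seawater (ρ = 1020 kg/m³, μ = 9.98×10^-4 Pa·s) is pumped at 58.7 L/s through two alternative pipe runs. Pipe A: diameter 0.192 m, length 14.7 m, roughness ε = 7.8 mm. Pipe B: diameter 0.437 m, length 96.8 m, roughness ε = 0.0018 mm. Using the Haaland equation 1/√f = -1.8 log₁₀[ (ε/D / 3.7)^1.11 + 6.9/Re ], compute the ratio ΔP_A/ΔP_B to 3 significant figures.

Pipe A: V = Q/A = 0.0587/0.02895 = 2.027 m/s; Re = 3.978e+05; ε/D = 0.0406; Haaland → f = 0.06531; ΔP_A = f(L/D)(ρV²/2) = 1.048e+04 Pa.
Pipe B: V = Q/A = 0.0587/0.15 = 0.3914 m/s; Re = 1.748e+05; ε/D = 4.12e-06; Haaland → f = 0.01594; ΔP_B = f(L/D)(ρV²/2) = 275.7 Pa.
ΔP_A/ΔP_B = 1.048e+04/275.7 = 38.0.

ΔP_A/ΔP_B ≈ 38.0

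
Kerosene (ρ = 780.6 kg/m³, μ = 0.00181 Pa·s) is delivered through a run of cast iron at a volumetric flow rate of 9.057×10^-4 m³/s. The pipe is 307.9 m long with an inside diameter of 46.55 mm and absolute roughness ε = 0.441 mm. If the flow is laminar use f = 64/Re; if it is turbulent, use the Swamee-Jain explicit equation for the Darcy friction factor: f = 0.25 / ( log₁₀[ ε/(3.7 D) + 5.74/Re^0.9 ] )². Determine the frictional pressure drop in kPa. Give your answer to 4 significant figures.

Cross-sectional area A = πD²/4 = π(0.04655)²/4 = 0.001702 m²; mean velocity V = Q/A = 0.0009057/0.001702 = 0.5322 m/s.
Reynolds number Re = ρVD/μ = 780.6 · 0.5322 · 0.04655 / 0.00181 = 1.068e+04.
Re > 4000 → turbulent. Relative roughness ε/D = 0.000441/0.04655 = 0.00947. Swamee-Jain: f = 0.25/(log₁₀[0.00947/3.7 + 5.74/1.068e+04^0.9])² = 0.25/(log₁₀[0.00256 + 0.00136])² = 0.25/(-2.407)² = 0.04316.
Darcy-Weisbach: ΔP = f(L/D)(ρV²/2) = 0.04316·(307.9/0.04655)·(780.6·0.5322²/2) = 0.04316·6614·110.5 = 3.155e+04 Pa.
ΔP = 3.155e+04 Pa = 31.55 kPa.

ΔP ≈ 31.55 kPa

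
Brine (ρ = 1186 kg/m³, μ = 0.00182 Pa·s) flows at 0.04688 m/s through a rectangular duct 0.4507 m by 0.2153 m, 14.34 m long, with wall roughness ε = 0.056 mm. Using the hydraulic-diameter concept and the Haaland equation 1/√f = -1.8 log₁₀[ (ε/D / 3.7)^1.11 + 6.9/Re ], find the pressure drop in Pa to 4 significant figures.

ΔP ≈ 2.059 Pa

Hydraulic diameter D_h = 4A/P = 4·(0.4507·0.2153)/(2·(0.4507+0.2153)) = 0.3881/1.332 = 0.2914 m.
Re = ρVD_h/μ = 1186·0.04688·0.2914/0.00182 = 8902.
ε/D_h = 5.6e-05/0.2914 = 0.000192; Haaland gives 1/√f = -1.8 log₁₀[1.75e-05+0.000775] = 5.582, so f = 0.0321.
ΔP = f(L/D_h)(ρV²/2) = 0.0321·14.34/0.2914·1.303 = 2.059 Pa.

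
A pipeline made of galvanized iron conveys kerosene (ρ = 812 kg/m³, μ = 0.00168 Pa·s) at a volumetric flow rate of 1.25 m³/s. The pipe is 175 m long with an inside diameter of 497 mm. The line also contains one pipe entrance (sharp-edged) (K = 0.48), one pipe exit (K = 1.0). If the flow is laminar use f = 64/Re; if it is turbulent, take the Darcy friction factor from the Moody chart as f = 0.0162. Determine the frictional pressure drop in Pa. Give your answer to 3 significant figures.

ΔP ≈ 121000 Pa

Cross-sectional area A = πD²/4 = π(0.497)²/4 = 0.194 m²; mean velocity V = Q/A = 1.25/0.194 = 6.443 m/s.
Reynolds number Re = ρVD/μ = 812 · 6.443 · 0.497 / 0.00168 = 1.548e+06.
Re > 4000 → turbulent; use the Moody-chart value f = 0.0162.
Total minor-loss coefficient ΣK = 1·0.48 + 1·1 = 1.48.
ΔP = [f·L/D + ΣK]·(ρV²/2) = [0.0162·175/0.497 + 1.48]·(812·6.443²/2) = [5.704 + 1.48]·1.686e+04 = 1.211e+05 Pa.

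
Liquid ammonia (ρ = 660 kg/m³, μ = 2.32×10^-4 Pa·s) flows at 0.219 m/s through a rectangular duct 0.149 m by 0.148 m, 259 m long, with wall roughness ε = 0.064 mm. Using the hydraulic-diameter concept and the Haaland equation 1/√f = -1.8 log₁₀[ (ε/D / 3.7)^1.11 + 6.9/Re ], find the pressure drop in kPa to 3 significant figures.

ΔP ≈ 0.552 kPa

Hydraulic diameter D_h = 4A/P = 4·(0.149·0.148)/(2·(0.149+0.148)) = 0.08821/0.594 = 0.1485 m.
Re = ρVD_h/μ = 660·0.219·0.1485/0.000232 = 9.252e+04.
ε/D_h = 6.4e-05/0.1485 = 0.000431; Haaland gives 1/√f = -1.8 log₁₀[4.3e-05+7.46e-05] = 7.073, so f = 0.01999.
ΔP = f(L/D_h)(ρV²/2) = 0.01999·259/0.1485·15.83 = 551.7 Pa.
ΔP = 0.552 kPa.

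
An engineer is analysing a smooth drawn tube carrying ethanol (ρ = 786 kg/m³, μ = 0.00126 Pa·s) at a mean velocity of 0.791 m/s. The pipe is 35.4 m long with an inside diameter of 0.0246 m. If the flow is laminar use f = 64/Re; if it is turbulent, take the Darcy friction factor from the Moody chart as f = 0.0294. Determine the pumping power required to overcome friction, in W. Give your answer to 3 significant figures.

Reynolds number Re = ρVD/μ = 786 · 0.791 · 0.0246 / 0.00126 = 1.214e+04.
Re > 4000 → turbulent; use the Moody-chart value f = 0.0294.
Darcy-Weisbach: ΔP = f(L/D)(ρV²/2) = 0.0294·(35.4/0.0246)·(786·0.791²/2) = 0.0294·1439·245.9 = 1.04e+04 Pa.
Q = V·A = 0.791·0.0004753 = 0.000376 m³/s.
Pumping power P = QΔP = 0.000376·1.04e+04 = 3.911 W = 3.91 W.

P ≈ 3.91 W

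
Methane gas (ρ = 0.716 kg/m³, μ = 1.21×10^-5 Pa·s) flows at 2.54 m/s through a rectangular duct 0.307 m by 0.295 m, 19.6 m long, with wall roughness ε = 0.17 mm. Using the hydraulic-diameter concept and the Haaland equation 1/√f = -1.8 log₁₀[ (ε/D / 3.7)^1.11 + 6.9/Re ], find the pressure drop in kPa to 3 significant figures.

Hydraulic diameter D_h = 4A/P = 4·(0.307·0.295)/(2·(0.307+0.295)) = 0.3623/1.204 = 0.3009 m.
Re = ρVD_h/μ = 0.716·2.54·0.3009/1.21e-05 = 4.522e+04.
ε/D_h = 0.00017/0.3009 = 0.000565; Haaland gives 1/√f = -1.8 log₁₀[5.81e-05+0.000153] = 6.618, so f = 0.02284.
ΔP = f(L/D_h)(ρV²/2) = 0.02284·19.6/0.3009·2.31 = 3.436 Pa.
ΔP = 0.00344 kPa.

ΔP ≈ 0.00344 kPa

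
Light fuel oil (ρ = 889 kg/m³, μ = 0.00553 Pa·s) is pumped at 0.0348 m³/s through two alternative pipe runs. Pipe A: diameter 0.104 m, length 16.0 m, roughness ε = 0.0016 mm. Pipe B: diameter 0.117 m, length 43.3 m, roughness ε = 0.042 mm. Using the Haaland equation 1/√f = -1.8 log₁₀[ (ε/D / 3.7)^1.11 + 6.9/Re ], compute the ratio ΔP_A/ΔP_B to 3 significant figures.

Pipe A: V = Q/A = 0.0348/0.008495 = 4.097 m/s; Re = 6.849e+04; ε/D = 1.54e-05; Haaland → f = 0.01937; ΔP_A = f(L/D)(ρV²/2) = 2.222e+04 Pa.
Pipe B: V = Q/A = 0.0348/0.01075 = 3.237 m/s; Re = 6.088e+04; ε/D = 0.000359; Haaland → f = 0.02106; ΔP_B = f(L/D)(ρV²/2) = 3.629e+04 Pa.
ΔP_A/ΔP_B = 2.222e+04/3.629e+04 = 0.612.

ΔP_A/ΔP_B ≈ 0.612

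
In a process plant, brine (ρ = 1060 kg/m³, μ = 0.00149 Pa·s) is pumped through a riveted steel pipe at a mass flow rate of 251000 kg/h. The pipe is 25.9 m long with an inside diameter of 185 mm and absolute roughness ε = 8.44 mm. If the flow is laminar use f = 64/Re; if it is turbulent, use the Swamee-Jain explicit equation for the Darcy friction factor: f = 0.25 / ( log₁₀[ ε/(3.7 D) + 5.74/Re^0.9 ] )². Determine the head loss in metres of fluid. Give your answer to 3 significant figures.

ṁ = 251000 kg/h = 251000/3600 = 69.72 kg/s.
A = πD²/4 = π(0.185)²/4 = 0.02688 m²; mean velocity V = ṁ/(ρA) = 69.72/(1060 · 0.02688) = 2.447 m/s.
Reynolds number Re = ρVD/μ = 1060 · 2.447 · 0.185 / 0.00149 = 3.221e+05.
Re > 4000 → turbulent. Relative roughness ε/D = 0.00844/0.185 = 0.0456. Swamee-Jain: f = 0.25/(log₁₀[0.0456/3.7 + 5.74/3.221e+05^0.9])² = 0.25/(log₁₀[0.0123 + 6.34e-05])² = 0.25/(-1.907)² = 0.06876.
Darcy-Weisbach: ΔP = f(L/D)(ρV²/2) = 0.06876·(25.9/0.185)·(1060·2.447²/2) = 0.06876·140·3174 = 3.055e+04 Pa.
Head loss h_f = ΔP/(ρg) = 3.055e+04/(1060·9.81) = 2.94 m.

h_f ≈ 2.94 m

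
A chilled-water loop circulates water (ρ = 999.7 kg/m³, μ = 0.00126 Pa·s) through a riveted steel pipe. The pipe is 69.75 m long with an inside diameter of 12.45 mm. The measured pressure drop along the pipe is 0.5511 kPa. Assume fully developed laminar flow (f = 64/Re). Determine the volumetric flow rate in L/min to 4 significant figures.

For laminar flow, f = 64/Re with Re = ρVD/μ, so Darcy-Weisbach reduces to ΔP = 32μLV/D². Solving for V: V = ΔP·D²/(32μL) = 551.1·(0.01245)²/(32·0.00126·69.75) = 0.03037 m/s.
Check: Re = ρVD/μ = 999.7·0.03037·0.01245/0.00126 = 300 < 2300, so the laminar assumption holds.
Q = V·A = 0.03037·(π/4·0.01245²) = 3.698e-06 m³/s = 0.2219 L/min.

Q ≈ 0.2219 L/min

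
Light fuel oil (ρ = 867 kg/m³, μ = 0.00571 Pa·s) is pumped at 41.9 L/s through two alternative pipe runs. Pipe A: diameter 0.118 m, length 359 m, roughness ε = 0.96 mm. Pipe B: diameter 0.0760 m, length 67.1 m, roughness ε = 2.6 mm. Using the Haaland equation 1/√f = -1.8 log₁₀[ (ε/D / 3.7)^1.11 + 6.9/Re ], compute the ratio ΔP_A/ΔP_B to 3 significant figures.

Pipe A: V = Q/A = 0.0419/0.01094 = 3.831 m/s; Re = 6.865e+04; ε/D = 0.00814; Haaland → f = 0.03638; ΔP_A = f(L/D)(ρV²/2) = 7.042e+05 Pa.
Pipe B: V = Q/A = 0.0419/0.004536 = 9.236 m/s; Re = 1.066e+05; ε/D = 0.0342; Haaland → f = 0.06082; ΔP_B = f(L/D)(ρV²/2) = 1.986e+06 Pa.
ΔP_A/ΔP_B = 7.042e+05/1.986e+06 = 0.355.

ΔP_A/ΔP_B ≈ 0.355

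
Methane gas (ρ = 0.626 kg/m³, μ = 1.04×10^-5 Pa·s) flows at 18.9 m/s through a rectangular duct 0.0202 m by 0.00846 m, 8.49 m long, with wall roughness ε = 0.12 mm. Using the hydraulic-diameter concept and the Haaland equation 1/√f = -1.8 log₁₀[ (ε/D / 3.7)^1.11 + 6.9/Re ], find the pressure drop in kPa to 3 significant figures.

ΔP ≈ 3.33 kPa

Hydraulic diameter D_h = 4A/P = 4·(0.0202·0.00846)/(2·(0.0202+0.00846)) = 0.0006836/0.05732 = 0.01193 m.
Re = ρVD_h/μ = 0.626·18.9·0.01193/1.04e-05 = 1.357e+04.
ε/D_h = 0.00012/0.01193 = 0.0101; Haaland gives 1/√f = -1.8 log₁₀[0.00142+0.000509] = 4.887, so f = 0.04188.
ΔP = f(L/D_h)(ρV²/2) = 0.04188·8.49/0.01193·111.8 = 3333 Pa.
ΔP = 3.33 kPa.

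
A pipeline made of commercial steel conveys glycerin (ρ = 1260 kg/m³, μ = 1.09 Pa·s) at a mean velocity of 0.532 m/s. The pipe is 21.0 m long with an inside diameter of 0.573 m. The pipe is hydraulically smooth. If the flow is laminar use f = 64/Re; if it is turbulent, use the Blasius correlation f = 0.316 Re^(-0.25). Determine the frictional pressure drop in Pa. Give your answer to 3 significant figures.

Reynolds number Re = ρVD/μ = 1260 · 0.532 · 0.573 / 1.09 = 352.4.
Re < 2300 → laminar flow, so f = 64/Re = 64/352.4 = 0.1816 (the turbulent correlation is not needed).
Darcy-Weisbach: ΔP = f(L/D)(ρV²/2) = 0.1816·(21/0.573)·(1260·0.532²/2) = 0.1816·36.65·178.3 = 1187 Pa.

ΔP ≈ 1190 Pa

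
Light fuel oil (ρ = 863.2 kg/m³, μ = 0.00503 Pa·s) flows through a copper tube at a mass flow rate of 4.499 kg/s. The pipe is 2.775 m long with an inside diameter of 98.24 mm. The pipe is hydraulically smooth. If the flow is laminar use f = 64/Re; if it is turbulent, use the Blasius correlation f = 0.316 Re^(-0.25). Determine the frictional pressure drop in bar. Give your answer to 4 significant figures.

A = πD²/4 = π(0.09824)²/4 = 0.00758 m²; mean velocity V = ṁ/(ρA) = 4.499/(863.2 · 0.00758) = 0.6876 m/s.
Reynolds number Re = ρVD/μ = 863.2 · 0.6876 · 0.09824 / 0.00503 = 1.159e+04.
Re > 4000 → turbulent. Smooth-pipe (Blasius): f = 0.316 Re^(-0.25) = 0.316/(1.159e+04)^0.25 = 0.03045.
Darcy-Weisbach: ΔP = f(L/D)(ρV²/2) = 0.03045·(2.775/0.09824)·(863.2·0.6876²/2) = 0.03045·28.25·204.1 = 175.5 Pa.
ΔP = 175.5 Pa = 0.001755 bar.

ΔP ≈ 0.001755 bar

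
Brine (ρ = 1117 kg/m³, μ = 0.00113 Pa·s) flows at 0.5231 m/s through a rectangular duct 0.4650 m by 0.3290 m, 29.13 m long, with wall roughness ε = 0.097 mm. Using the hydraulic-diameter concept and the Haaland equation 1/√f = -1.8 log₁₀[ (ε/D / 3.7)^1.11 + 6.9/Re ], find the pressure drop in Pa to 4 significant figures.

Hydraulic diameter D_h = 4A/P = 4·(0.465·0.329)/(2·(0.465+0.329)) = 0.6119/1.588 = 0.3854 m.
Re = ρVD_h/μ = 1117·0.5231·0.3854/0.00113 = 1.993e+05.
ε/D_h = 9.7e-05/0.3854 = 0.000252; Haaland gives 1/√f = -1.8 log₁₀[2.37e-05+3.46e-05] = 7.622, so f = 0.01721.
ΔP = f(L/D_h)(ρV²/2) = 0.01721·29.13/0.3854·152.8 = 198.9 Pa.

ΔP ≈ 198.9 Pa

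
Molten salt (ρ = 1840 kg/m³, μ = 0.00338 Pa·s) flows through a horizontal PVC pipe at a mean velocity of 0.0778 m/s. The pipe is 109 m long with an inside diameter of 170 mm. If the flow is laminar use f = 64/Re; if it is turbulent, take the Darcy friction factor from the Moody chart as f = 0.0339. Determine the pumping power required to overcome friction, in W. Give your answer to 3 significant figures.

P ≈ 0.214 W

Reynolds number Re = ρVD/μ = 1840 · 0.0778 · 0.17 / 0.00338 = 7200.
Re > 4000 → turbulent; use the Moody-chart value f = 0.0339.
Darcy-Weisbach: ΔP = f(L/D)(ρV²/2) = 0.0339·(109/0.17)·(1840·0.0778²/2) = 0.0339·641.2·5.569 = 121 Pa.
Q = V·A = 0.0778·0.0227 = 0.001766 m³/s.
Pumping power P = QΔP = 0.001766·121 = 0.2137 W = 0.214 W.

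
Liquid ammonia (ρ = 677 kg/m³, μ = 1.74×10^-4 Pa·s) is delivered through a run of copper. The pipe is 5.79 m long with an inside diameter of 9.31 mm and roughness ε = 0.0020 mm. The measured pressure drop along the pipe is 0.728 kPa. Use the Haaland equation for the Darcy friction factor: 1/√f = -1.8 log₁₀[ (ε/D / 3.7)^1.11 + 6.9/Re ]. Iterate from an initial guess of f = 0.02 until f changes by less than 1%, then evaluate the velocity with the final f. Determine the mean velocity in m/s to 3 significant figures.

V ≈ 0.343 m/s

Rearranging Darcy-Weisbach: V = √(2·ΔP·D/(f·L·ρ)). With ε/D = 2e-06/0.00931 = 0.000215, iterate starting from f = 0.02:
  f = 0.02 → V = √(2·728·0.00931/(0.02·5.79·677)) = 0.4158 m/s; Re = ρVD/μ = 1.506e+04; f → 0.02799
  f = 0.02799 → V = 0.3515 m/s; Re = 1.273e+04; f → 0.02921
  f = 0.02921 → V = 0.3441 m/s; Re = 1.246e+04; f → 0.02937
Converged (Δf/f < 1%). With the final f = 0.02937: V = √(2·728·0.00931/(0.02937·5.79·677)) = 0.3431 m/s.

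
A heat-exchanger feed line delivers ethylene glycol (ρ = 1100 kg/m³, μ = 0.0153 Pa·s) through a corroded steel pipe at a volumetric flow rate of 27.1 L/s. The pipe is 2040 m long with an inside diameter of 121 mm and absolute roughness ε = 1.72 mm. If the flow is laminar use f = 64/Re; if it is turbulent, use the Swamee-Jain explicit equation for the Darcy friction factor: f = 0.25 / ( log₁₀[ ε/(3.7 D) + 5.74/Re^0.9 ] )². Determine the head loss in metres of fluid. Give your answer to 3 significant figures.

Q = 27.1 L/s = 27.1/1000 = 0.0271 m³/s.
Cross-sectional area A = πD²/4 = π(0.121)²/4 = 0.0115 m²; mean velocity V = Q/A = 0.0271/0.0115 = 2.357 m/s.
Reynolds number Re = ρVD/μ = 1100 · 2.357 · 0.121 / 0.0153 = 2.05e+04.
Re > 4000 → turbulent. Relative roughness ε/D = 0.00172/0.121 = 0.0142. Swamee-Jain: f = 0.25/(log₁₀[0.0142/3.7 + 5.74/2.05e+04^0.9])² = 0.25/(log₁₀[0.00384 + 0.000756])² = 0.25/(-2.337)² = 0.04576.
Darcy-Weisbach: ΔP = f(L/D)(ρV²/2) = 0.04576·(2040/0.121)·(1100·2.357²/2) = 0.04576·1.686e+04·3055 = 2.357e+06 Pa.
Head loss h_f = ΔP/(ρg) = 2.357e+06/(1100·9.81) = 218 m.

h_f ≈ 218 m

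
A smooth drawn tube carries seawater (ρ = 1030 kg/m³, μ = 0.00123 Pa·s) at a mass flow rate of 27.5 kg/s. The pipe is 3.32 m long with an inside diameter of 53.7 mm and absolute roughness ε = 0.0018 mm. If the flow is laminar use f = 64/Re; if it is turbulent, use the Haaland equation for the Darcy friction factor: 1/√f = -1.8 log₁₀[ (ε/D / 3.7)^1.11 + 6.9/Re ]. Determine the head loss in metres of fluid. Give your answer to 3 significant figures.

h_f ≈ 5.85 m

A = πD²/4 = π(0.0537)²/4 = 0.002265 m²; mean velocity V = ṁ/(ρA) = 27.5/(1030 · 0.002265) = 11.79 m/s.
Reynolds number Re = ρVD/μ = 1030 · 11.79 · 0.0537 / 0.00123 = 5.301e+05.
Re > 4000 → turbulent. Relative roughness ε/D = 1.8e-06/0.0537 = 3.35e-05. Haaland: 1/√f = -1.8 log₁₀[(3.35e-05/3.7)^1.11 + 6.9/5.301e+05] = -1.8 log₁₀[2.53e-06 + 1.3e-05] = 8.655, so f = 0.01335.
Darcy-Weisbach: ΔP = f(L/D)(ρV²/2) = 0.01335·(3.32/0.0537)·(1030·11.79²/2) = 0.01335·61.82·7.157e+04 = 5.906e+04 Pa.
Head loss h_f = ΔP/(ρg) = 5.906e+04/(1030·9.81) = 5.85 m.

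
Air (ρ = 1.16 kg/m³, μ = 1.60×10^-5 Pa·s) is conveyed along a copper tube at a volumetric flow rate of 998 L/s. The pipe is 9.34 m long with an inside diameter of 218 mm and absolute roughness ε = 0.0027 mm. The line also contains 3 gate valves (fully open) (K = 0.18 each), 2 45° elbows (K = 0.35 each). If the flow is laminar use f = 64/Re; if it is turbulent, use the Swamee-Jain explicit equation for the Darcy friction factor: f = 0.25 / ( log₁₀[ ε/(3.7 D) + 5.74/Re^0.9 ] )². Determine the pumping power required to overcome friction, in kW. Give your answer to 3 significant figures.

Q = 998 L/s = 998/1000 = 0.998 m³/s.
Cross-sectional area A = πD²/4 = π(0.218)²/4 = 0.03733 m²; mean velocity V = Q/A = 0.998/0.03733 = 26.74 m/s.
Reynolds number Re = ρVD/μ = 1.16 · 26.74 · 0.218 / 1.6e-05 = 4.226e+05.
Re > 4000 → turbulent. Relative roughness ε/D = 2.7e-06/0.218 = 1.24e-05. Swamee-Jain: f = 0.25/(log₁₀[1.24e-05/3.7 + 5.74/4.226e+05^0.9])² = 0.25/(log₁₀[3.35e-06 + 4.96e-05])² = 0.25/(-4.276)² = 0.01367.
Total minor-loss coefficient ΣK = 3·0.18 + 2·0.35 = 1.24.
ΔP = [f·L/D + ΣK]·(ρV²/2) = [0.01367·9.34/0.218 + 1.24]·(1.16·26.74²/2) = [0.5858 + 1.24]·414.7 = 757.1 Pa.
Pumping power P = QΔP = 0.998·757.1 = 755.6 W = 0.756 kW.

P ≈ 0.756 kW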